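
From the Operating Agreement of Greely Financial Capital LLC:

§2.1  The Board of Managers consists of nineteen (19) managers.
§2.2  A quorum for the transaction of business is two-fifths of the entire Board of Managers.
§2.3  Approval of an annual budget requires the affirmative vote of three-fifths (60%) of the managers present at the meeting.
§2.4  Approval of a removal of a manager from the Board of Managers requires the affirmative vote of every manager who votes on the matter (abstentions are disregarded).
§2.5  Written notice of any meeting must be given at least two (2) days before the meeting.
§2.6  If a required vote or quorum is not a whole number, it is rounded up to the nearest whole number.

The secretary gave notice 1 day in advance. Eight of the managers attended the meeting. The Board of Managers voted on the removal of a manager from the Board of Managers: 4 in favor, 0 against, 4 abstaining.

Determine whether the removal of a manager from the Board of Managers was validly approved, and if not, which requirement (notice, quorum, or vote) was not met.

Notice: 1 day given; 2 required (1 < 2). Not satisfied.
Quorum: 8 present; quorum is 8. Satisfied.
Vote: the removal of a manager from the Board of Managers requires the unanimous vote of the votes cast (8 present − 4 abstaining = 4). Unanimous means all 4, so 4 affirmative votes are needed; 4 voted in favor. Satisfied.

Invalid — notice requirement not satisfied.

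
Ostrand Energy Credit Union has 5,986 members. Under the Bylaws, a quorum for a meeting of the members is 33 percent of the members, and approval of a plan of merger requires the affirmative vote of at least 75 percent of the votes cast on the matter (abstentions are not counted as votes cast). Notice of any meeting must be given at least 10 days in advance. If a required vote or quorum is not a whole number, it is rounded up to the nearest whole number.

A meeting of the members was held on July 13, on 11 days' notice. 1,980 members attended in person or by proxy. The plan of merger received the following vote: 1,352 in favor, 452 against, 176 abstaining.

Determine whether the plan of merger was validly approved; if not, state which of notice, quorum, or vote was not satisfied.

Notice: 11 days given; 10 required. Satisfied.
Quorum: 33% of 5,986 = 1,975.38, rounded up to 1,976; 1,980 present. Satisfied.
Vote: requires three-fourths of the votes cast (1,980 − 176 abstaining = 1,804); 3/4 of 1804 = 1353, so 1,353 needed; 1,352 in favor. Not satisfied.

Invalid — vote requirement not satisfied.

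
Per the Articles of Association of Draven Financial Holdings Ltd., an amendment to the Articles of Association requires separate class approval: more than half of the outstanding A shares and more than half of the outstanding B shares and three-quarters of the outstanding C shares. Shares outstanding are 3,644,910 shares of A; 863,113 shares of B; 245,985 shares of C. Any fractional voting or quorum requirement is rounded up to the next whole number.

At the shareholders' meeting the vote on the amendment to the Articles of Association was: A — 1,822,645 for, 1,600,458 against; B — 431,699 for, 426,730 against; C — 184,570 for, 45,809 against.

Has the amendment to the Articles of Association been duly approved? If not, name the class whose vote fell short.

A: a majority of 3644910 is 1822456; 1,822,456 required, 1,822,645 in favor — approved.
B: a majority of 863113 is 431557; 431,557 required, 431,699 in favor — approved.
C: 3/4 of 245985 = 184488.75, rounded up to 184489; 184,489 required, 184,570 in favor — approved.

Approved — every class gave the required vote.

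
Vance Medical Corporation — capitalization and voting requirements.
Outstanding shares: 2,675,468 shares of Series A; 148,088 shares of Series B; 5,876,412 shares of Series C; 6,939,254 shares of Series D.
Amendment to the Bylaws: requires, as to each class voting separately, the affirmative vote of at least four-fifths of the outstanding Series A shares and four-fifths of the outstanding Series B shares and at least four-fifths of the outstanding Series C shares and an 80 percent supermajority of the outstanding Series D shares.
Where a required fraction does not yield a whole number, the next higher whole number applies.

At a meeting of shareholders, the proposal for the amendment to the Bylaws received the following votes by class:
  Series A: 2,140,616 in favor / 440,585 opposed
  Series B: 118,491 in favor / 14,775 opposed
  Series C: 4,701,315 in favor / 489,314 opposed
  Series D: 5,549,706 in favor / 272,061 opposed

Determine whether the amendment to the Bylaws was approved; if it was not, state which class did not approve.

Series A: 4/5 of 2675468 = 2140374.40, rounded up to 2140375; 2,140,375 required, 2,140,616 in favor — approved.
Series B: 4/5 of 148088 = 118470.40, rounded up to 118471; 118,471 required, 118,491 in favor — approved.
Series C: 4/5 of 5876412 = 4701129.60, rounded up to 4701130; 4,701,130 required, 4,701,315 in favor — approved.
Series D: 4/5 of 6939254 = 5551403.20, rounded up to 5551404; 5,551,404 required, 5,549,706 in favor — not approved.

Not approved — the Series D shares did not give the required vote.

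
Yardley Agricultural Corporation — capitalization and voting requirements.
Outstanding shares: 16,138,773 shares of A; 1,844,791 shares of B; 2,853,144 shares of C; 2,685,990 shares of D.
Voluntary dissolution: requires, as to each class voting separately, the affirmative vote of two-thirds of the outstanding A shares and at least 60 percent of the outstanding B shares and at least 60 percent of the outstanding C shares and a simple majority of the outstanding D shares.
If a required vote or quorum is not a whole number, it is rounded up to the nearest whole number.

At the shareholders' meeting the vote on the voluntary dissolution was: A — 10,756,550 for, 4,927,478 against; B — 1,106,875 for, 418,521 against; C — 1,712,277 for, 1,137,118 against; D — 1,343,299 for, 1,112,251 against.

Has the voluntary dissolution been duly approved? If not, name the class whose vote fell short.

Not approved — the A shares did not give the required vote.

A: 2/3 of 16138773 = 10759182; 10,759,182 required, 10,756,550 in favor — not approved.
B: 3/5 of 1844791 = 1106874.60, rounded up to 1106875; 1,106,875 required, 1,106,875 in favor — approved.
C: 3/5 of 2853144 = 1711886.40, rounded up to 1711887; 1,711,887 required, 1,712,277 in favor — approved.
D: a majority of 2685990 is 1342996; 1,342,996 required, 1,343,299 in favor — approved.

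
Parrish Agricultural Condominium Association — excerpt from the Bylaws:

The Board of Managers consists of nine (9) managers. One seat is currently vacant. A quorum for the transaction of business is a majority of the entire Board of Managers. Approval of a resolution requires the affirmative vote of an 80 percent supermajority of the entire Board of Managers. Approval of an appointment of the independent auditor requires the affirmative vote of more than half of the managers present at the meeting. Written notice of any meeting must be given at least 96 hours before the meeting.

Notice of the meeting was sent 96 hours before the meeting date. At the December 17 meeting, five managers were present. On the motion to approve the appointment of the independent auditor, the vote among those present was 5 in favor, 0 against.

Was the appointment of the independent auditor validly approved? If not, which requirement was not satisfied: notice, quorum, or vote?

Valid — all requirements satisfied.

Notice: 96 hours given; 96 required (96 ≥ 96). Satisfied.
Quorum: 5 present; quorum is 5. Satisfied.
Vote: the appointment of the independent auditor requires a majority of the managers present (5). A majority of 5 is 3, so 3 affirmative votes are needed; 5 voted in favor. Satisfied.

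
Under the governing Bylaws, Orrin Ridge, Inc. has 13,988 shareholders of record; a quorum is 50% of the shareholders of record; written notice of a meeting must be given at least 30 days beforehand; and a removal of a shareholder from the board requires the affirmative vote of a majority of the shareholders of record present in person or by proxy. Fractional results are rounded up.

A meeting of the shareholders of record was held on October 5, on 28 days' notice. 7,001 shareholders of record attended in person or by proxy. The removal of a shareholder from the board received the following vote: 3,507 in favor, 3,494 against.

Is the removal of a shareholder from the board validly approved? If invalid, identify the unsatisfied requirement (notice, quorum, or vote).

Invalid — notice requirement not satisfied.

Notice: 28 days given; 30 required. Not satisfied.
Quorum: 50% of 13,988 = 6,994; 7,001 present. Satisfied.
Vote: requires a majority of those present (7,001); a majority of 7001 is 3501, so 3,501 needed; 3,507 in favor. Satisfied.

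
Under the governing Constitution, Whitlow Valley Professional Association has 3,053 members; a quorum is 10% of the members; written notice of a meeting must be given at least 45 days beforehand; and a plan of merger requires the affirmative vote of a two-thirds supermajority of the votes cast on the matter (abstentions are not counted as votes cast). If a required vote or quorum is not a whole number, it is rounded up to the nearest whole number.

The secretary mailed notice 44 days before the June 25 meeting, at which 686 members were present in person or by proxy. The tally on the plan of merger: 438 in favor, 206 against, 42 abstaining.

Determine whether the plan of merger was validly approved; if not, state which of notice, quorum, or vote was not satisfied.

Invalid — notice requirement not satisfied.

Notice: 44 days given; 45 required. Not satisfied.
Quorum: 10% of 3,053 = 305.30, rounded up to 306; 686 present. Satisfied.
Vote: requires two-thirds of the votes cast (686 − 42 abstaining = 644); 2/3 of 644 = 429.33, rounded up to 430, so 430 needed; 438 in favor. Satisfied.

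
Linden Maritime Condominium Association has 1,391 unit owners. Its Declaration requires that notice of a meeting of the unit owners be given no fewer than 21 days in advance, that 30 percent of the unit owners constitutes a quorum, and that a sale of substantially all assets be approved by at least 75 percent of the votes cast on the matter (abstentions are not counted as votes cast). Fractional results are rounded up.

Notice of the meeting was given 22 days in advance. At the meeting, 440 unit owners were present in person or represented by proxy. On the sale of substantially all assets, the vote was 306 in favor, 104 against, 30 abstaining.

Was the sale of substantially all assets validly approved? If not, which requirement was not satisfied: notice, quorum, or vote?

Invalid — vote requirement not satisfied.

Notice: 22 days given; 21 required. Satisfied.
Quorum: 30% of 1,391 = 417.30, rounded up to 418; 440 present. Satisfied.
Vote: requires three-fourths of the votes cast (440 − 30 abstaining = 410); 3/4 of 410 = 307.50, rounded up to 308, so 308 needed; 306 in favor. Not satisfied.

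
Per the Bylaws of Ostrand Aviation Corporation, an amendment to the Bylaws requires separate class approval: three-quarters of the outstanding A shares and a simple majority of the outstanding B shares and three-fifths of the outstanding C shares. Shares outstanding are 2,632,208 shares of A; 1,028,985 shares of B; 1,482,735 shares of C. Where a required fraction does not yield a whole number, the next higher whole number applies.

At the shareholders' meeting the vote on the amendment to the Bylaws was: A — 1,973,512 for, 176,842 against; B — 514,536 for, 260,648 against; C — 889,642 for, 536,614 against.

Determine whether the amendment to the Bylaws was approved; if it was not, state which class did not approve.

Not approved — the A shares did not give the required vote.

A: 3/4 of 2632208 = 1974156; 1,974,156 required, 1,973,512 in favor — not approved.
B: a majority of 1028985 is 514493; 514,493 required, 514,536 in favor — approved.
C: 3/5 of 1482735 = 889641; 889,641 required, 889,642 in favor — approved.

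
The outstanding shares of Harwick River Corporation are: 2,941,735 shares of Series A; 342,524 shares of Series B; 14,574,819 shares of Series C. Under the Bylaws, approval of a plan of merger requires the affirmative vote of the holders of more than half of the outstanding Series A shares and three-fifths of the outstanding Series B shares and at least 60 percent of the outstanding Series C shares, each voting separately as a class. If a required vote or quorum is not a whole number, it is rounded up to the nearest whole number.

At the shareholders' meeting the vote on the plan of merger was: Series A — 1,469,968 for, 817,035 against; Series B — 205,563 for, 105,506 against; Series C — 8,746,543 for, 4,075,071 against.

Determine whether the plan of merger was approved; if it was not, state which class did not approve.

Series A: a majority of 2941735 is 1470868; 1,470,868 required, 1,469,968 in favor — not approved.
Series B: 3/5 of 342524 = 205514.40, rounded up to 205515; 205,515 required, 205,563 in favor — approved.
Series C: 3/5 of 14574819 = 8744891.40, rounded up to 8744892; 8,744,892 required, 8,746,543 in favor — approved.

Not approved — the Series A shares did not give the required vote.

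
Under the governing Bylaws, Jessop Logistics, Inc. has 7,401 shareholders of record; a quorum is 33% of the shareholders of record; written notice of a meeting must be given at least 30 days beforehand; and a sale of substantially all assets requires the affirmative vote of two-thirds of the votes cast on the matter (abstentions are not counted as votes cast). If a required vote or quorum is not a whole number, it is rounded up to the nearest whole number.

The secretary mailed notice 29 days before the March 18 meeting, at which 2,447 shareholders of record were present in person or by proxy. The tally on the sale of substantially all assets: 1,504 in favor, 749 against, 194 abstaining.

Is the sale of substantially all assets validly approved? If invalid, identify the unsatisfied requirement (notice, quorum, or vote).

Invalid — notice requirement not satisfied.

Notice: 29 days given; 30 required. Not satisfied.
Quorum: 33% of 7,401 = 2,442.33, rounded up to 2,443; 2,447 present. Satisfied.
Vote: requires two-thirds of the votes cast (2,447 − 194 abstaining = 2,253); 2/3 of 2253 = 1502, so 1,502 needed; 1,504 in favor. Satisfied.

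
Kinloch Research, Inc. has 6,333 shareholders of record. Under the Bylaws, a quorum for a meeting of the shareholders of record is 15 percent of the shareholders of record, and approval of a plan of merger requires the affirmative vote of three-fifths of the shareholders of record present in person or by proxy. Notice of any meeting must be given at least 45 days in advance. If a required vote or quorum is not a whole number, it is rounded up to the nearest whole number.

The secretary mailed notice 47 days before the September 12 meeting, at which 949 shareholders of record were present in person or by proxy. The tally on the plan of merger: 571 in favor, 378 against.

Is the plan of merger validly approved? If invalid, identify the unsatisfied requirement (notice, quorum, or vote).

Invalid — quorum requirement not satisfied.

Notice: 47 days given; 45 required. Satisfied.
Quorum: 15% of 6,333 = 949.95, rounded up to 950; 949 present. Not satisfied.
Vote: requires three-fifths of those present (949); 3/5 of 949 = 569.40, rounded up to 570, so 570 needed; 571 in favor. Satisfied.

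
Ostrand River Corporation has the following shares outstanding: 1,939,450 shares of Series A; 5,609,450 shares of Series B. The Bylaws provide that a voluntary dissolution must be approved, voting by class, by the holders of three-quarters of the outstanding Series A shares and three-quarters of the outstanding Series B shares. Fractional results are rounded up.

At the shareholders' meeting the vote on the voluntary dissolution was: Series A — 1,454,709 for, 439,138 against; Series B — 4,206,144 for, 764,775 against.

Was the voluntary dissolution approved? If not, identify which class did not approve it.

Series A: 3/4 of 1939450 = 1454587.50, rounded up to 1454588; 1,454,588 required, 1,454,709 in favor — approved.
Series B: 3/4 of 5609450 = 4207087.50, rounded up to 4207088; 4,207,088 required, 4,206,144 in favor — not approved.

Not approved — the Series B shares did not give the required vote.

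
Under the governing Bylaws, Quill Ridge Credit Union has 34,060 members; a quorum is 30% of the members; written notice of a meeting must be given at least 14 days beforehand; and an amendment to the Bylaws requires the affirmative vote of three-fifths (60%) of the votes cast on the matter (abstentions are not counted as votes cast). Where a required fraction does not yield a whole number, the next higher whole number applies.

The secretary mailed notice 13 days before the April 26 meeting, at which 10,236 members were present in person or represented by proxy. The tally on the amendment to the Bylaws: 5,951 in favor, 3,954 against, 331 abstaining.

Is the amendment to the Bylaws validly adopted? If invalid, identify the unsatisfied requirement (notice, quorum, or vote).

Invalid — notice requirement not satisfied.

Notice: 13 days given; 14 required. Not satisfied.
Quorum: 30% of 34,060 = 10,218; 10,236 present. Satisfied.
Vote: requires three-fifths of the votes cast (10,236 − 331 abstaining = 9,905); 3/5 of 9905 = 5943, so 5,943 needed; 5,951 in favor. Satisfied.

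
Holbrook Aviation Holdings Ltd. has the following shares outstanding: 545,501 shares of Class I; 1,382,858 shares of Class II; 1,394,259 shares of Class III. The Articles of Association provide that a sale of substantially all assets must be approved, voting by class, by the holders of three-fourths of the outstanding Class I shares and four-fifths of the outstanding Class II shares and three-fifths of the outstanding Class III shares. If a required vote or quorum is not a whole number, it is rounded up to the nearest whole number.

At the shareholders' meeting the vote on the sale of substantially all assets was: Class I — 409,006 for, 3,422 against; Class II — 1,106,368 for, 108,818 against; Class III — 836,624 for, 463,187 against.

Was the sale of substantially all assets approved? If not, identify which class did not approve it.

Class I: 3/4 of 545501 = 409125.75, rounded up to 409126; 409,126 required, 409,006 in favor — not approved.
Class II: 4/5 of 1382858 = 1106286.40, rounded up to 1106287; 1,106,287 required, 1,106,368 in favor — approved.
Class III: 3/5 of 1394259 = 836555.40, rounded up to 836556; 836,556 required, 836,624 in favor — approved.

Not approved — the Class I shares did not give the required vote.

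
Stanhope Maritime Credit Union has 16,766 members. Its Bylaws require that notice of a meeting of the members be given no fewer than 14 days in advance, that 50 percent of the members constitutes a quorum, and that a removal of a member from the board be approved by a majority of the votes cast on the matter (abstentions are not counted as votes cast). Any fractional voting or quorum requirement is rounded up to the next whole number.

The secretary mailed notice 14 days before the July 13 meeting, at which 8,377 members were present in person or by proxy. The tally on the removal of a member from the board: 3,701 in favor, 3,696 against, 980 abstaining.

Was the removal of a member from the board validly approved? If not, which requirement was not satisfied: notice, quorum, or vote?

Notice: 14 days given; 14 required. Satisfied.
Quorum: 50% of 16,766 = 8,383; 8,377 present. Not satisfied.
Vote: requires a majority of the votes cast (8,377 − 980 abstaining = 7,397); a majority of 7397 is 3699, so 3,699 needed; 3,701 in favor. Satisfied.

Invalid — quorum requirement not satisfied.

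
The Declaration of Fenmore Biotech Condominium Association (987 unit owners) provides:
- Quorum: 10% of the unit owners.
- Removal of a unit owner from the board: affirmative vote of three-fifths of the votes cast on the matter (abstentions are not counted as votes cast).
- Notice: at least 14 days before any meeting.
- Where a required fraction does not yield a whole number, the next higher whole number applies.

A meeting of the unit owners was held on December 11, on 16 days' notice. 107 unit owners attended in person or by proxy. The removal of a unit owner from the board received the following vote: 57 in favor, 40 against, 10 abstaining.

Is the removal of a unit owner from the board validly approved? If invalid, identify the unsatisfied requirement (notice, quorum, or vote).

Invalid — vote requirement not satisfied.

Notice: 16 days given; 14 required. Satisfied.
Quorum: 10% of 987 = 98.70, rounded up to 99; 107 present. Satisfied.
Vote: requires three-fifths of the votes cast (107 − 10 abstaining = 97); 3/5 of 97 = 58.20, rounded up to 59, so 59 needed; 57 in favor. Not satisfied.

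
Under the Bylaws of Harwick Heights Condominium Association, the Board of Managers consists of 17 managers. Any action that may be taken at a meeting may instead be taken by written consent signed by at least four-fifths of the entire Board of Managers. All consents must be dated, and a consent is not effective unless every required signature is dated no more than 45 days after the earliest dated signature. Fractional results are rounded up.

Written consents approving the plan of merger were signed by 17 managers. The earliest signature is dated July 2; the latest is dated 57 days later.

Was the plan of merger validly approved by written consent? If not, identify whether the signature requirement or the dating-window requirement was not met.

Signatures required: at least four-fifths of 17 — 4/5 of 17 = 13.60, rounded up to 14, so 14 needed; 17 signed. Sufficient.
Dating window: the latest signature is 57 days after the earliest; the limit is 45 days. Outside the window.

Not effective — dating-window requirement not satisfied.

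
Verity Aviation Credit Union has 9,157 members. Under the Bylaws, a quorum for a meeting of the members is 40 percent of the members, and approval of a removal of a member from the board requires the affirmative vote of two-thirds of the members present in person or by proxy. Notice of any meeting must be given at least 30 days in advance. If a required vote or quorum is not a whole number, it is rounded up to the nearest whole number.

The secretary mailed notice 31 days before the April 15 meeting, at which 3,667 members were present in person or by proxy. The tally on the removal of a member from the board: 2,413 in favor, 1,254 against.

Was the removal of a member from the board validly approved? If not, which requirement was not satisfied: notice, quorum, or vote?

Notice: 31 days given; 30 required. Satisfied.
Quorum: 40% of 9,157 = 3,662.80, rounded up to 3,663; 3,667 present. Satisfied.
Vote: requires two-thirds of those present (3,667); 2/3 of 3667 = 2444.67, rounded up to 2445, so 2,445 needed; 2,413 in favor. Not satisfied.

Invalid — vote requirement not satisfied.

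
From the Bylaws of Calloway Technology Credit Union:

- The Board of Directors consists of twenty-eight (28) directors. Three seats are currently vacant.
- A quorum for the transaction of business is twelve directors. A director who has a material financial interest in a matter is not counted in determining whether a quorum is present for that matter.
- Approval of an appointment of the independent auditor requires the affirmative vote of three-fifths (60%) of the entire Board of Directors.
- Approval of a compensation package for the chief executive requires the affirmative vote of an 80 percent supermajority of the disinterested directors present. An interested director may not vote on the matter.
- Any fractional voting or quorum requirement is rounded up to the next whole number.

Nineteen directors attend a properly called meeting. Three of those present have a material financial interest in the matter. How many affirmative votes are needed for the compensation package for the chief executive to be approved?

The compensation package for the chief executive requires four-fifths of the disinterested directors present (19 − 3 = 16).
4/5 of 16 = 12.80, rounded up to 13.

13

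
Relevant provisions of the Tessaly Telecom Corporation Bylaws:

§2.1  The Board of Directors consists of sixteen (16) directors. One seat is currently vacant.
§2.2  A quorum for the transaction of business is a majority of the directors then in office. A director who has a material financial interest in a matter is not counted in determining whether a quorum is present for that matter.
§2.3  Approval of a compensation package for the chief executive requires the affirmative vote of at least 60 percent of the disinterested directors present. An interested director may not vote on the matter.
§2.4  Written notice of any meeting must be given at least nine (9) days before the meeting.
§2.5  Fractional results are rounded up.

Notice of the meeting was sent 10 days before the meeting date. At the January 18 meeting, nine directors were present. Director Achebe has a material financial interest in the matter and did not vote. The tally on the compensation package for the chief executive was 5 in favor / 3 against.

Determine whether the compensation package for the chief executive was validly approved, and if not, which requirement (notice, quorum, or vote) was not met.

Notice: 10 days given; 9 required (10 ≥ 9). Satisfied.
Quorum: 9 present, but the 1 interested director does not count, leaving 8. Quorum is 8. Satisfied.
Vote: the compensation package for the chief executive requires three-fifths of the disinterested directors present (9 − 1 = 8). 3/5 of 8 = 4.80, rounded up to 5, so 5 affirmative votes are needed; 5 voted in favor. Satisfied.

Valid — all requirements satisfied.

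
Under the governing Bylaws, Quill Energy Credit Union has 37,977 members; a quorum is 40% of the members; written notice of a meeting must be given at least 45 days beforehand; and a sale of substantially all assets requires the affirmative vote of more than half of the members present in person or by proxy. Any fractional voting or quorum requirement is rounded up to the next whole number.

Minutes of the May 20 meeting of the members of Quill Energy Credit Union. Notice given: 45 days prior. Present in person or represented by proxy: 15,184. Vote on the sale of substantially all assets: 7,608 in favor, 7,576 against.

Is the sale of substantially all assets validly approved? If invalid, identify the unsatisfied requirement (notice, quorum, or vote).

Notice: 45 days given; 45 required. Satisfied.
Quorum: 40% of 37,977 = 15,190.80, rounded up to 15,191; 15,184 present. Not satisfied.
Vote: requires a majority of those present (15,184); a majority of 15184 is 7593, so 7,593 needed; 7,608 in favor. Satisfied.

Invalid — quorum requirement not satisfied.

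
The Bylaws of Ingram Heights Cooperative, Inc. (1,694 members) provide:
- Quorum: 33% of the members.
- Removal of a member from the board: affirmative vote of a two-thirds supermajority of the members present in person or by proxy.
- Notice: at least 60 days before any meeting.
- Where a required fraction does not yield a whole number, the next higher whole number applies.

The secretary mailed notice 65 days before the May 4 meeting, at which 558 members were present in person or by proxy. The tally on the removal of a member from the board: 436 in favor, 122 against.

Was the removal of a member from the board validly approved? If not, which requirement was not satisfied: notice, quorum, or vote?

Notice: 65 days given; 60 required. Satisfied.
Quorum: 33% of 1,694 = 559.02, rounded up to 560; 558 present. Not satisfied.
Vote: requires two-thirds of those present (558); 2/3 of 558 = 372, so 372 needed; 436 in favor. Satisfied.

Invalid — quorum requirement not satisfied.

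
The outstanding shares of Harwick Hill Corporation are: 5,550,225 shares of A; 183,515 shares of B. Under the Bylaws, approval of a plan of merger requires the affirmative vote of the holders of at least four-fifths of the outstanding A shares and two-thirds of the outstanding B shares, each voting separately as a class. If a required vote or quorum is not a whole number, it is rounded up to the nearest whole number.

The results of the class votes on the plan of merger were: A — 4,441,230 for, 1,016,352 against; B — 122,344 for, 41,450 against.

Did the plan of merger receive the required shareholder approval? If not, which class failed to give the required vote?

Approved — every class gave the required vote.

A: 4/5 of 5550225 = 4440180; 4,440,180 required, 4,441,230 in favor — approved.
B: 2/3 of 183515 = 122343.33, rounded up to 122344; 122,344 required, 122,344 in favor — approved.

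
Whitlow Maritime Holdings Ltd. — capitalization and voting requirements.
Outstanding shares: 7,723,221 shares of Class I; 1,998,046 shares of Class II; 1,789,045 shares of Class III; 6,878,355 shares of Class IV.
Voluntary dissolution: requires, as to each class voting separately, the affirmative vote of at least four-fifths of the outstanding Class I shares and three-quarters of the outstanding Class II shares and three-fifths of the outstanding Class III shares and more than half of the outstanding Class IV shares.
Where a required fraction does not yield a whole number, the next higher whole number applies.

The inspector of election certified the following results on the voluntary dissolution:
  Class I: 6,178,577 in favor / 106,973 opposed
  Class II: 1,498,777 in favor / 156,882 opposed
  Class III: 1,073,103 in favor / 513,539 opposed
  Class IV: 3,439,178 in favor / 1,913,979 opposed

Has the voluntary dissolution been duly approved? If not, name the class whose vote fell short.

Class I: 4/5 of 7723221 = 6178576.80, rounded up to 6178577; 6,178,577 required, 6,178,577 in favor — approved.
Class II: 3/4 of 1998046 = 1498534.50, rounded up to 1498535; 1,498,535 required, 1,498,777 in favor — approved.
Class III: 3/5 of 1789045 = 1073427; 1,073,427 required, 1,073,103 in favor — not approved.
Class IV: a majority of 6878355 is 3439178; 3,439,178 required, 3,439,178 in favor — approved.

Not approved — the Class III shares did not give the required vote.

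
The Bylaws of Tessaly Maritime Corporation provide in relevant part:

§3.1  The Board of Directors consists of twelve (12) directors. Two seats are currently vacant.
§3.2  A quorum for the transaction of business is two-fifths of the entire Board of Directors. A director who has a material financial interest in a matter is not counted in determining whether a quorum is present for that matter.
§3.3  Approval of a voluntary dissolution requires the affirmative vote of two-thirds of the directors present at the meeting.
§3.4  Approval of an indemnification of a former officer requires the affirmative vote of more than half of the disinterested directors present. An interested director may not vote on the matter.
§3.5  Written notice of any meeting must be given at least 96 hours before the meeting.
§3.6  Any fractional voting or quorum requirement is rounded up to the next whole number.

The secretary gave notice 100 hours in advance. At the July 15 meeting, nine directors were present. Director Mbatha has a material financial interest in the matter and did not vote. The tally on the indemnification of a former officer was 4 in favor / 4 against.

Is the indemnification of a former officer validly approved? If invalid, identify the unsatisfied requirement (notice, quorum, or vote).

Notice: 100 hours given; 96 required (100 ≥ 96). Satisfied.
Quorum: 9 present, but the 1 interested director does not count, leaving 8. Quorum is 5. Satisfied.
Vote: the indemnification of a former officer requires a majority of the disinterested directors present (9 − 1 = 8). A majority of 8 is 5, so 5 affirmative votes are needed; 4 voted in favor. Not satisfied.

Invalid — vote requirement not satisfied.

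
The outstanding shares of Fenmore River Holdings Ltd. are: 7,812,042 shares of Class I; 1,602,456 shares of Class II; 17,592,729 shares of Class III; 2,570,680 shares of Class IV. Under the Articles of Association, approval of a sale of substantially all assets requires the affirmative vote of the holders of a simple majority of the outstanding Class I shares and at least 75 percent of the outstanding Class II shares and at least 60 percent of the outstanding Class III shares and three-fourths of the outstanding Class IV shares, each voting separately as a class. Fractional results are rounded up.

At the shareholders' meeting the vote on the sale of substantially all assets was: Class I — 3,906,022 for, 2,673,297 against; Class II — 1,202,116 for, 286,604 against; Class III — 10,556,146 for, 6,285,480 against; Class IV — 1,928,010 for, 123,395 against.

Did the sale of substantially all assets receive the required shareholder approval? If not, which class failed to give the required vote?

Class I: a majority of 7812042 is 3906022; 3,906,022 required, 3,906,022 in favor — approved.
Class II: 3/4 of 1602456 = 1201842; 1,201,842 required, 1,202,116 in favor — approved.
Class III: 3/5 of 17592729 = 10555637.40, rounded up to 10555638; 10,555,638 required, 10,556,146 in favor — approved.
Class IV: 3/4 of 2570680 = 1928010; 1,928,010 required, 1,928,010 in favor — approved.

Approved — every class gave the required vote.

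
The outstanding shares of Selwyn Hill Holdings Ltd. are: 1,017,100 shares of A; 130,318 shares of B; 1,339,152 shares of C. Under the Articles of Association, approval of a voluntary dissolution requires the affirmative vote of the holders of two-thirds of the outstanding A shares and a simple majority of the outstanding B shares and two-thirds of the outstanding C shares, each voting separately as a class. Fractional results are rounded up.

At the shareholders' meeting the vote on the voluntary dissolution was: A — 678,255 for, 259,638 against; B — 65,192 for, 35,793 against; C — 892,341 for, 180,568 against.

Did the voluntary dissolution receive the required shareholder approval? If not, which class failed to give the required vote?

A: 2/3 of 1017100 = 678066.67, rounded up to 678067; 678,067 required, 678,255 in favor — approved.
B: a majority of 130318 is 65160; 65,160 required, 65,192 in favor — approved.
C: 2/3 of 1339152 = 892768; 892,768 required, 892,341 in favor — not approved.

Not approved — the C shares did not give the required vote.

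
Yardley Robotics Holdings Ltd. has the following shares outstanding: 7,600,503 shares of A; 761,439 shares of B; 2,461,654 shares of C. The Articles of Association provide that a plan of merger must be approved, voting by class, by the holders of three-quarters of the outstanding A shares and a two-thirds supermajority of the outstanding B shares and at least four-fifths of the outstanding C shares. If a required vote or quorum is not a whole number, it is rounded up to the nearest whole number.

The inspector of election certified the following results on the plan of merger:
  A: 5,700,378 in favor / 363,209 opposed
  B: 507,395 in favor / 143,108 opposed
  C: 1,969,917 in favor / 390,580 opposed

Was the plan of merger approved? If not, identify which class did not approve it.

A: 3/4 of 7600503 = 5700377.25, rounded up to 5700378; 5,700,378 required, 5,700,378 in favor — approved.
B: 2/3 of 761439 = 507626; 507,626 required, 507,395 in favor — not approved.
C: 4/5 of 2461654 = 1969323.20, rounded up to 1969324; 1,969,324 required, 1,969,917 in favor — approved.

Not approved — the B shares did not give the required vote.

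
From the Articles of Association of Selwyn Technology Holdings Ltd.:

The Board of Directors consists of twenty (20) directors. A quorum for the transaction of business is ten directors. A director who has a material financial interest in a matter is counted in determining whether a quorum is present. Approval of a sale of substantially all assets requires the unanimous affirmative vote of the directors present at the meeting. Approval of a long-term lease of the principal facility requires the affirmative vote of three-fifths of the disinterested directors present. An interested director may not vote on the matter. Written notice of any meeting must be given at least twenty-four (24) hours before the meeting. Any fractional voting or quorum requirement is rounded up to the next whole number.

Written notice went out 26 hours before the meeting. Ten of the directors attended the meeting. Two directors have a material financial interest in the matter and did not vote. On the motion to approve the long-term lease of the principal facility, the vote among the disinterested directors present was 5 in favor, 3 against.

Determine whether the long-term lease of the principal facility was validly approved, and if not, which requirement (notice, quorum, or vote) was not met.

Notice: 26 hours given; 24 required (26 ≥ 24). Satisfied.
Quorum: 10 present (interested directors count toward quorum); quorum is 10. Satisfied.
Vote: the long-term lease of the principal facility requires three-fifths of the disinterested directors present (10 − 2 = 8). 3/5 of 8 = 4.80, rounded up to 5, so 5 affirmative votes are needed; 5 voted in favor. Satisfied.

Valid — all requirements satisfied.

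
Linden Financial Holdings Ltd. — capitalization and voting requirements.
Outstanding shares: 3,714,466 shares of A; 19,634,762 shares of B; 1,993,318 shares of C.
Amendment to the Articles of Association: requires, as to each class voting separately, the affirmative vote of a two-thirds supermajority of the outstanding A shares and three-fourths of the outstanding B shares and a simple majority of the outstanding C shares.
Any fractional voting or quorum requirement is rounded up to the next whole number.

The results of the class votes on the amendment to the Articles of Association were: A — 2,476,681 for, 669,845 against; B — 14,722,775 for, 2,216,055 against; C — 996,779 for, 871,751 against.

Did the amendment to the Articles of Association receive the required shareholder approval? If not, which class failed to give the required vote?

A: 2/3 of 3714466 = 2476310.67, rounded up to 2476311; 2,476,311 required, 2,476,681 in favor — approved.
B: 3/4 of 19634762 = 14726071.50, rounded up to 14726072; 14,726,072 required, 14,722,775 in favor — not approved.
C: a majority of 1993318 is 996660; 996,660 required, 996,779 in favor — approved.

Not approved — the B shares did not give the required vote.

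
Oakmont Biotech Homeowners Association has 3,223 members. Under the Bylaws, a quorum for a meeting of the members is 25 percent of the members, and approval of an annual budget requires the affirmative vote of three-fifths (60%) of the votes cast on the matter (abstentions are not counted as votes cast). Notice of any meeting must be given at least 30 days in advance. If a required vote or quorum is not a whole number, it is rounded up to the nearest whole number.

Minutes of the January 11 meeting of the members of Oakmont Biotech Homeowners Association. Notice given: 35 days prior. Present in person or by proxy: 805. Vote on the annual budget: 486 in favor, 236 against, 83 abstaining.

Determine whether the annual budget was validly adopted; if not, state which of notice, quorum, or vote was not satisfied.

Invalid — quorum requirement not satisfied.

Notice: 35 days given; 30 required. Satisfied.
Quorum: 25% of 3,223 = 805.75, rounded up to 806; 805 present. Not satisfied.
Vote: requires three-fifths of the votes cast (805 − 83 abstaining = 722); 3/5 of 722 = 433.20, rounded up to 434, so 434 needed; 486 in favor. Satisfied.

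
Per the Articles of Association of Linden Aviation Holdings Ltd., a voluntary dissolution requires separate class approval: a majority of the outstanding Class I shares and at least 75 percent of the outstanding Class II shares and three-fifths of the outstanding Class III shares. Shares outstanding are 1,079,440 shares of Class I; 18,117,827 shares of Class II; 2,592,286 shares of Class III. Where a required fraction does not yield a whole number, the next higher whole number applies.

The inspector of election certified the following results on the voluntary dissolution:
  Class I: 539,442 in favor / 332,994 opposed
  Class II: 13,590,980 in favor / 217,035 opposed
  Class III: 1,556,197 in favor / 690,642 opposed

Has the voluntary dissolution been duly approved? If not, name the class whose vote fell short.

Class I: a majority of 1079440 is 539721; 539,721 required, 539,442 in favor — not approved.
Class II: 3/4 of 18117827 = 13588370.25, rounded up to 13588371; 13,588,371 required, 13,590,980 in favor — approved.
Class III: 3/5 of 2592286 = 1555371.60, rounded up to 1555372; 1,555,372 required, 1,556,197 in favor — approved.

Not approved — the Class I shares did not give the required vote.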